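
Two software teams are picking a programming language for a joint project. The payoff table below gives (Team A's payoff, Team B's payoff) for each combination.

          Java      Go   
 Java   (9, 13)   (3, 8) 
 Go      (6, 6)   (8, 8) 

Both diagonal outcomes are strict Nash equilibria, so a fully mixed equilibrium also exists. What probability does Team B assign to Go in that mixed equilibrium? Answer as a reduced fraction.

Team B's mix q on Java must make Team A indifferent between Java and Go.
Team A's payoff from Java: 9q + 3(1−q). From Go: 6q + 8(1−q).
Set equal: 3q = 5(1−q) → q = 5/8.
Probability on Go is 1 − 5/8 = 3/8.

3/8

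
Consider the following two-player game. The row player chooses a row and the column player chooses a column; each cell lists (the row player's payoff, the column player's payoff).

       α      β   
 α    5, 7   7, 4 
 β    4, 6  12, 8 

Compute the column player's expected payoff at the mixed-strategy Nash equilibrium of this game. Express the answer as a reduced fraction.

32/5

The row player mixes with probability p on α, chosen so the column player is indifferent: 7p + 6(1−p) = 4p + 8(1−p) gives p = 2/5.
The column player's expected payoff is 7·2/5 + 6·3/5 = 32/5.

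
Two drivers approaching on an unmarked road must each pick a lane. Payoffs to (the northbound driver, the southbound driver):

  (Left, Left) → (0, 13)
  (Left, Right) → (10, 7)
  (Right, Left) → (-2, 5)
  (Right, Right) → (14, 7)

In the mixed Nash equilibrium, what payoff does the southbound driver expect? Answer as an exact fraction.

7

The northbound driver mixes with probability p on Left, chosen so the southbound driver is indifferent: 13p + 5(1−p) = 7p + 7(1−p) gives p = 1/4.
The southbound driver's expected payoff is 13·1/4 + 5·3/4 = 7.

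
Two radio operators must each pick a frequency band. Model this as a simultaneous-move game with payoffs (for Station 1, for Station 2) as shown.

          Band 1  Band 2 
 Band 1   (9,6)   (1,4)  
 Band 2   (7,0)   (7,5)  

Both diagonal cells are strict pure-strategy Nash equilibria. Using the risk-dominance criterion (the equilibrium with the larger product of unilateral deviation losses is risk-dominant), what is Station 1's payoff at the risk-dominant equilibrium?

7

At both Band 1: Station 1 loses 9 − 7 = 2 by deviating; Station 2 loses 6 − 4 = 2. Product = 2·2 = 4.
At both Band 2: Station 1 loses 7 − 1 = 6 by deviating; Station 2 loses 5 − 0 = 5. Product = 6·5 = 30.
30 > 4, so both Band 2 is risk-dominant. Station 1's payoff there is 7.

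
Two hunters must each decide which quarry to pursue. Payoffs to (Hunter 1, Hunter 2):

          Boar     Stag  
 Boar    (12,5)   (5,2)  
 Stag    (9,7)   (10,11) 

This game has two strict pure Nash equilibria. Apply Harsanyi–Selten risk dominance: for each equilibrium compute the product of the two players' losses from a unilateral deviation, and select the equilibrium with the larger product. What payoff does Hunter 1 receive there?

10

At both Boar: Hunter 1 loses 12 − 9 = 3 by deviating; Hunter 2 loses 5 − 2 = 3. Product = 3·3 = 9.
At both Stag: Hunter 1 loses 10 − 5 = 5 by deviating; Hunter 2 loses 11 − 7 = 4. Product = 5·4 = 20.
20 > 9, so both Stag is risk-dominant. Hunter 1's payoff there is 10.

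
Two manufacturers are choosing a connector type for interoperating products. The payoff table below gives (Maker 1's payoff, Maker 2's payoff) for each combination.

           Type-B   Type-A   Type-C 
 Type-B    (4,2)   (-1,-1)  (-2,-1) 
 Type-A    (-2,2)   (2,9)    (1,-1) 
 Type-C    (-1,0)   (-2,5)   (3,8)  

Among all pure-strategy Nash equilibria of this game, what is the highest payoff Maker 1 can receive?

Both Type-B is a pure NE (Maker 1: 4 ≥ -1; Maker 2: 2 ≥ -1). Maker 1 gets 4.
Both Type-A is a pure NE (Maker 1: 2 ≥ -1; Maker 2: 9 ≥ 2). Maker 1 gets 2.
Both Type-C is a pure NE (Maker 1: 3 ≥ 1; Maker 2: 8 ≥ 5). Maker 1 gets 3.
Every other cell has a profitable deviation for at least one player. Highest of {4, 2, 3} is 4.

4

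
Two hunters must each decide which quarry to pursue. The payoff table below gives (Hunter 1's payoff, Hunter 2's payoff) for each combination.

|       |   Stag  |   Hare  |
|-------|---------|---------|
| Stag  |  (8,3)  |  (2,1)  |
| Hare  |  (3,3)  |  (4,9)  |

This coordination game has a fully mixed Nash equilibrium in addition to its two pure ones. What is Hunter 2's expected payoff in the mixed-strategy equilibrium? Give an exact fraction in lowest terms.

3

Hunter 1 mixes with probability p on Stag, chosen so Hunter 2 is indifferent: 3p + 3(1−p) = 1p + 9(1−p) gives p = 3/4.
Hunter 2's expected payoff is 3·3/4 + 3·1/4 = 3.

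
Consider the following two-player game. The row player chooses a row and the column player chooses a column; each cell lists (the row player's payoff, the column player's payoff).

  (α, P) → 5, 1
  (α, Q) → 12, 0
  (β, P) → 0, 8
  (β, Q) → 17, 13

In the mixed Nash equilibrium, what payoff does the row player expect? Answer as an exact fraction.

17/2

The column player mixes with probability q on P, chosen so the row player is indifferent: 5q + 12(1−q) = 0q + 17(1−q) gives q = 1/2.
The row player's expected payoff (from either row, since indifferent) is 5·1/2 + 12·1/2 = 17/2.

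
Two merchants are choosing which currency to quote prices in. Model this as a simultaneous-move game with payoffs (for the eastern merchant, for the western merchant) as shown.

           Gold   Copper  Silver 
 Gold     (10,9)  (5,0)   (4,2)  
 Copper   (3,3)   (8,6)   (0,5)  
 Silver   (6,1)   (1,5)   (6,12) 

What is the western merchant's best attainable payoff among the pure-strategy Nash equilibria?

12

Both Gold is a pure NE (the eastern merchant: 10 ≥ 6; the western merchant: 9 ≥ 2). The western merchant gets 9.
Both Copper is a pure NE (the eastern merchant: 8 ≥ 5; the western merchant: 6 ≥ 5). The western merchant gets 6.
Both Silver is a pure NE (the eastern merchant: 6 ≥ 4; the western merchant: 12 ≥ 5). The western merchant gets 12.
Every other cell has a profitable deviation for at least one player. Highest of {9, 6, 12} is 12.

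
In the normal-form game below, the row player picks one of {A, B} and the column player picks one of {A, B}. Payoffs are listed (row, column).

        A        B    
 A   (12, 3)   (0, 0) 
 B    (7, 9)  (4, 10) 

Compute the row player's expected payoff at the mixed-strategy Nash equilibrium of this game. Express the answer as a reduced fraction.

The column player mixes with probability q on A, chosen so the row player is indifferent: 12q + 0(1−q) = 7q + 4(1−q) gives q = 4/9.
The row player's expected payoff (from either row, since indifferent) is 12·4/9 + 0·5/9 = 16/3.

16/3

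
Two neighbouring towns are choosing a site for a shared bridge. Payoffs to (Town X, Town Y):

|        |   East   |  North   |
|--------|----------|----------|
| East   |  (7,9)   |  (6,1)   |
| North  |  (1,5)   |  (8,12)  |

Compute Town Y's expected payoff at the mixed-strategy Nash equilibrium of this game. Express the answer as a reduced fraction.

103/15

Town X mixes with probability p on East, chosen so Town Y is indifferent: 9p + 5(1−p) = 1p + 12(1−p) gives p = 7/15.
Town Y's expected payoff is 9·7/15 + 5·8/15 = 103/15.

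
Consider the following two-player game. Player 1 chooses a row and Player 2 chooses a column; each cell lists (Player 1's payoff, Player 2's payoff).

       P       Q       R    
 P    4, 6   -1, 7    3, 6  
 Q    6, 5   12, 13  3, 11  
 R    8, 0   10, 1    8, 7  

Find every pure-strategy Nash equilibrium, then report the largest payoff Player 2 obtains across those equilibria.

13

Both Q is a pure NE (Player 1: 12 ≥ 10; Player 2: 13 ≥ 11). Player 2 gets 13.
Both R is a pure NE (Player 1: 8 ≥ 3; Player 2: 7 ≥ 1). Player 2 gets 7.
Every other cell has a profitable deviation for at least one player. Highest of {13, 7} is 13.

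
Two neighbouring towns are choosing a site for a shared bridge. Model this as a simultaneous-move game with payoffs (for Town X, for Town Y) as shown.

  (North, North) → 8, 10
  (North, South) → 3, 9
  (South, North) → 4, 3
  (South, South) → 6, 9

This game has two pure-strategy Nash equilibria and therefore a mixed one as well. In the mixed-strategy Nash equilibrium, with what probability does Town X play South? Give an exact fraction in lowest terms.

1/7

Town X's mix p on North must make Town Y indifferent between North and South.
Town Y's payoff from North: 10p + 3(1−p). From South: 9p + 9(1−p).
Set equal: 1p = 6(1−p) → p = 6/7.
Probability on South is 1 − 6/7 = 1/7.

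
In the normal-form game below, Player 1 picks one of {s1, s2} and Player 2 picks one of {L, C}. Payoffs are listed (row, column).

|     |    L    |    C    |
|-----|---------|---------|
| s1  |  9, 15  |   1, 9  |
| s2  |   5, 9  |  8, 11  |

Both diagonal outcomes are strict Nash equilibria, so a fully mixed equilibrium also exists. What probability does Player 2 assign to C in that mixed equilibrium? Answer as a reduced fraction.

Player 2's mix q on L must make Player 1 indifferent between s1 and s2.
Player 1's payoff from s1: 9q + 1(1−q). From s2: 5q + 8(1−q).
Set equal: 4q = 7(1−q) → q = 7/11.
Probability on C is 1 − 7/11 = 4/11.

4/11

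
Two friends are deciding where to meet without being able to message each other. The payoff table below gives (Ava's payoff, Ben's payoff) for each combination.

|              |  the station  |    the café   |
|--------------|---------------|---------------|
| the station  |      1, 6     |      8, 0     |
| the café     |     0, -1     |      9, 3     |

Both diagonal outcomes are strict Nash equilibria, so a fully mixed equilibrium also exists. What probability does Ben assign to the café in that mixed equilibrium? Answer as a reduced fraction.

Ben's mix q on the station must make Ava indifferent between the station and the café.
Ava's payoff from the station: 1q + 8(1−q). From the café: 0q + 9(1−q).
Set equal: 1q = 1(1−q) → q = 1/2.
Probability on the café is 1 − 1/2 = 1/2.

1/2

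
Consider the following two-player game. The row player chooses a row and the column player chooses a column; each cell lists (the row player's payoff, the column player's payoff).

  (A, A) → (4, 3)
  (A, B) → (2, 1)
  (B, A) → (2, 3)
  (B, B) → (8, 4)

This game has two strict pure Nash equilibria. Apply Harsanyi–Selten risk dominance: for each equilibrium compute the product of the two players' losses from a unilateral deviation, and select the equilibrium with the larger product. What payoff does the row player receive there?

At both A: the row player loses 4 − 2 = 2 by deviating; the column player loses 3 − 1 = 2. Product = 2·2 = 4.
At both B: the row player loses 8 − 2 = 6 by deviating; the column player loses 4 − 3 = 1. Product = 6·1 = 6.
6 > 4, so both B is risk-dominant. The row player's payoff there is 8.

8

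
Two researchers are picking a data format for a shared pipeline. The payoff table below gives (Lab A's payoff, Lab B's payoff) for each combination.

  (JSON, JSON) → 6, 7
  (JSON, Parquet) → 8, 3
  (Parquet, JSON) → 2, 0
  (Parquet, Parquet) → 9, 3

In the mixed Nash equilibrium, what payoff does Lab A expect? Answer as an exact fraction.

38/5

Lab B mixes with probability q on JSON, chosen so Lab A is indifferent: 6q + 8(1−q) = 2q + 9(1−q) gives q = 1/5.
Lab A's expected payoff (from either row, since indifferent) is 6·1/5 + 8·4/5 = 38/5.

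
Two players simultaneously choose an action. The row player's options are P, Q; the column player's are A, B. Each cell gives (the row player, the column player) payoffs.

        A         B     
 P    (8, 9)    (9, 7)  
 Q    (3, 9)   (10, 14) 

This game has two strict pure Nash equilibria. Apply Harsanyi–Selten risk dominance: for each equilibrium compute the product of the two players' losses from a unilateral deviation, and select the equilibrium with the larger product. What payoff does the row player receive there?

At (P, A): the row player loses 8 − 3 = 5 by deviating; the column player loses 9 − 7 = 2. Product = 5·2 = 10.
At (Q, B): the row player loses 10 − 9 = 1 by deviating; the column player loses 14 − 9 = 5. Product = 1·5 = 5.
10 > 5, so (P, A) is risk-dominant. The row player's payoff there is 8.

8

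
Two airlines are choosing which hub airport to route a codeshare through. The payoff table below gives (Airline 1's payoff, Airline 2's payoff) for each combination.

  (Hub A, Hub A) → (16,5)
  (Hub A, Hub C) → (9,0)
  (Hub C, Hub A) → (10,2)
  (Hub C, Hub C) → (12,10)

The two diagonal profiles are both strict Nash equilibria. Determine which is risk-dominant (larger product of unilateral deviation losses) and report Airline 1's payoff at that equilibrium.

At both Hub A: Airline 1 loses 16 − 10 = 6 by deviating; Airline 2 loses 5 − 0 = 5. Product = 6·5 = 30.
At both Hub C: Airline 1 loses 12 − 9 = 3 by deviating; Airline 2 loses 10 − 2 = 8. Product = 3·8 = 24.
30 > 24, so both Hub A is risk-dominant. Airline 1's payoff there is 16.

16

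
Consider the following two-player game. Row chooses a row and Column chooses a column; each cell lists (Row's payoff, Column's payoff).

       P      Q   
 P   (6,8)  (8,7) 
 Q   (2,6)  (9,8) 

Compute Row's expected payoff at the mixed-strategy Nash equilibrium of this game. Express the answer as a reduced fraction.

38/5

Column mixes with probability q on P, chosen so Row is indifferent: 6q + 8(1−q) = 2q + 9(1−q) gives q = 1/5.
Row's expected payoff (from either row, since indifferent) is 6·1/5 + 8·4/5 = 38/5.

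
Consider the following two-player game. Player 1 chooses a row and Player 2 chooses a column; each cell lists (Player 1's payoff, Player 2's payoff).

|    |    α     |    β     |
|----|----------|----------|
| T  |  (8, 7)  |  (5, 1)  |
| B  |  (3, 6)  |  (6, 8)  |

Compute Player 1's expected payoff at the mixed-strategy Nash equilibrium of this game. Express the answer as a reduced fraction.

11/2

Player 2 mixes with probability q on α, chosen so Player 1 is indifferent: 8q + 5(1−q) = 3q + 6(1−q) gives q = 1/6.
Player 1's expected payoff (from either row, since indifferent) is 8·1/6 + 5·5/6 = 11/2.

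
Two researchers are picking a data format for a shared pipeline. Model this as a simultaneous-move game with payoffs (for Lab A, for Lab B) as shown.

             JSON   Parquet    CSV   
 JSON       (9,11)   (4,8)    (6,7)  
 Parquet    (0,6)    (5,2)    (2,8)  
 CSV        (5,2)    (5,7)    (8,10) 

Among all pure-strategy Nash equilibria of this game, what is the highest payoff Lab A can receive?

9

Both JSON is a pure NE (Lab A: 9 ≥ 5; Lab B: 11 ≥ 8). Lab A gets 9.
Both CSV is a pure NE (Lab A: 8 ≥ 6; Lab B: 10 ≥ 7). Lab A gets 8.
Every other cell has a profitable deviation for at least one player. Highest of {9, 8} is 9.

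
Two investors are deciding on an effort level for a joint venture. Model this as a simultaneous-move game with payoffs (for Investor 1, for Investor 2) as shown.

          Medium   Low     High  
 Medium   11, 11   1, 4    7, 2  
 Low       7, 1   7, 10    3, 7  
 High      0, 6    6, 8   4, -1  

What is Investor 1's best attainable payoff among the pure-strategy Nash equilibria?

Both Medium is a pure NE (Investor 1: 11 ≥ 7; Investor 2: 11 ≥ 4). Investor 1 gets 11.
Both Low is a pure NE (Investor 1: 7 ≥ 6; Investor 2: 10 ≥ 7). Investor 1 gets 7.
Every other cell has a profitable deviation for at least one player. Highest of {11, 7} is 11.

11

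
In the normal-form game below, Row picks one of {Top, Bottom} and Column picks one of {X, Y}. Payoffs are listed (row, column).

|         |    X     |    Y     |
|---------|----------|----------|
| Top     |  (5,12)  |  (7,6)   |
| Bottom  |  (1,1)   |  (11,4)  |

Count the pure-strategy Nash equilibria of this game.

2

(Top, X): Row gets 5 (best alternative 1); Column gets 12 (best alternative 6). Neither deviates — NE.
(Bottom, Y): Row gets 11 (best alternative 7); Column gets 4 (best alternative 1). Neither deviates — NE.
(Top, Y) is not a NE: Row would switch to Bottom (11 > 7).
No other cell survives both best-response checks, so there are 2 pure NE.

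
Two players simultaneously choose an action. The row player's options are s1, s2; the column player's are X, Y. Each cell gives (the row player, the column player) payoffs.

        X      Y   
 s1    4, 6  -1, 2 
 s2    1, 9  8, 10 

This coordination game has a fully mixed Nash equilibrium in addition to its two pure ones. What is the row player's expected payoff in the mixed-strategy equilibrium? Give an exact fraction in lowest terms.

11/4

The column player mixes with probability q on X, chosen so the row player is indifferent: 4q + (-1)(1−q) = 1q + 8(1−q) gives q = 3/4.
The row player's expected payoff (from either row, since indifferent) is 4·3/4 + (-1)·1/4 = 11/4.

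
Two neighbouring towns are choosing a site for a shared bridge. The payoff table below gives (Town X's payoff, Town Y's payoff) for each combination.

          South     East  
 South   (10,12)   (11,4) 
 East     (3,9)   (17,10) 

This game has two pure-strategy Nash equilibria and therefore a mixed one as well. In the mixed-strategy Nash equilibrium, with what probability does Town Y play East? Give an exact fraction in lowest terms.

Town Y's mix q on South must make Town X indifferent between South and East.
Town X's payoff from South: 10q + 11(1−q). From East: 3q + 17(1−q).
Set equal: 7q = 6(1−q) → q = 6/13.
Probability on East is 1 − 6/13 = 7/13.

7/13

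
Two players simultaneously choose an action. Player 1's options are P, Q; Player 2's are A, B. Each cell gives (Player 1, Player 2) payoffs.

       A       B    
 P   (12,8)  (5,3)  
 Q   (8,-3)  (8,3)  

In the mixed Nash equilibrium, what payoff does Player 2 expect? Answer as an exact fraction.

3

Player 1 mixes with probability p on P, chosen so Player 2 is indifferent: 8p + (-3)(1−p) = 3p + 3(1−p) gives p = 6/11.
Player 2's expected payoff is 8·6/11 + (-3)·5/11 = 3.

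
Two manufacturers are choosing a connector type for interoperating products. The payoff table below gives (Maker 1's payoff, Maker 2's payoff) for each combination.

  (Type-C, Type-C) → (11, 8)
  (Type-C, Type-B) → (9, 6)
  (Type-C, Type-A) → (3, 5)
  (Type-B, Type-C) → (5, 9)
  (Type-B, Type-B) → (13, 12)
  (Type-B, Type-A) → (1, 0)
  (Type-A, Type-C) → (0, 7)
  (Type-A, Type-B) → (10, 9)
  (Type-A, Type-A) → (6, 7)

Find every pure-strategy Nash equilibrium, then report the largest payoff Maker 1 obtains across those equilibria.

13

Both Type-C is a pure NE (Maker 1: 11 ≥ 5; Maker 2: 8 ≥ 6). Maker 1 gets 11.
Both Type-B is a pure NE (Maker 1: 13 ≥ 10; Maker 2: 12 ≥ 9). Maker 1 gets 13.
Every other cell has a profitable deviation for at least one player. Highest of {11, 13} is 13.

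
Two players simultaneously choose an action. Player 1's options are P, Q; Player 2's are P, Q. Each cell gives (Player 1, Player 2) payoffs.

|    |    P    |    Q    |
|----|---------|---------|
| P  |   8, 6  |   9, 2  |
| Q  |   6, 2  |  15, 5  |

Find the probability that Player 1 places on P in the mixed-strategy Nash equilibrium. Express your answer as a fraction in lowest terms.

3/7

Player 1's mix p on P must make Player 2 indifferent between P and Q.
Player 2's payoff from P: 6p + 2(1−p). From Q: 2p + 5(1−p).
Set equal: 4p = 3(1−p) → p = 3/7.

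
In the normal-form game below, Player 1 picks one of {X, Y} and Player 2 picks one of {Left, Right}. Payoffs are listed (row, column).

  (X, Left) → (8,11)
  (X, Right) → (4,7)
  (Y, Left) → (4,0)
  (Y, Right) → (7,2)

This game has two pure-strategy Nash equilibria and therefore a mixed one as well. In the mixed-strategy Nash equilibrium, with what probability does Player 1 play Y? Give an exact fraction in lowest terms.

Player 1's mix p on X must make Player 2 indifferent between Left and Right.
Player 2's payoff from Left: 11p + 0(1−p). From Right: 7p + 2(1−p).
Set equal: 4p = 2(1−p) → p = 2/6 = 1/3.
Probability on Y is 1 − 1/3 = 2/3.

2/3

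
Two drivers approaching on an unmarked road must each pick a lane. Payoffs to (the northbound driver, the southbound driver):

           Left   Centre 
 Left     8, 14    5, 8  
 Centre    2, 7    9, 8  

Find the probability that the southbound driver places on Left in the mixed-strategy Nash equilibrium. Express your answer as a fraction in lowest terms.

2/5

The southbound driver's mix q on Left must make the northbound driver indifferent between Left and Centre.
The northbound driver's payoff from Left: 8q + 5(1−q). From Centre: 2q + 9(1−q).
Set equal: 6q = 4(1−q) → q = 4/10 = 2/5.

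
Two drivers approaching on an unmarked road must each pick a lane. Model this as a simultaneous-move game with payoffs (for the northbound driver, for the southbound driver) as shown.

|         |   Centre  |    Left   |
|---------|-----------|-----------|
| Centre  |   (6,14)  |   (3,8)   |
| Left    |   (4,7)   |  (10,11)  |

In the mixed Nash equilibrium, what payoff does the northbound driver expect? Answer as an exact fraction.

16/3

The southbound driver mixes with probability q on Centre, chosen so the northbound driver is indifferent: 6q + 3(1−q) = 4q + 10(1−q) gives q = 7/9.
The northbound driver's expected payoff (from either row, since indifferent) is 6·7/9 + 3·2/9 = 16/3.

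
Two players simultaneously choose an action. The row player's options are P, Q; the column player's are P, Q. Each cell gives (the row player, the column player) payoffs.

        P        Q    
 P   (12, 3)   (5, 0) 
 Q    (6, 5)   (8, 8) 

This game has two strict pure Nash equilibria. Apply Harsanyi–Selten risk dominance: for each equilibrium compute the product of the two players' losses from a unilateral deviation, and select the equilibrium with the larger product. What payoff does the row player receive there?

At both P: the row player loses 12 − 6 = 6 by deviating; the column player loses 3 − 0 = 3. Product = 6·3 = 18.
At both Q: the row player loses 8 − 5 = 3 by deviating; the column player loses 8 − 5 = 3. Product = 3·3 = 9.
18 > 9, so both P is risk-dominant. The row player's payoff there is 12.

12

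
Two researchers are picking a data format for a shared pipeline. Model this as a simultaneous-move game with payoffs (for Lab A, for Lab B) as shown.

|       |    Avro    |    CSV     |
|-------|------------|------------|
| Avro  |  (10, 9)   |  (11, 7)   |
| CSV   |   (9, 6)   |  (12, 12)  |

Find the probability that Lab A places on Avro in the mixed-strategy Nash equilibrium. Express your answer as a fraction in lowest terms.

3/4

Lab A's mix p on Avro must make Lab B indifferent between Avro and CSV.
Lab B's payoff from Avro: 9p + 6(1−p). From CSV: 7p + 12(1−p).
Set equal: 2p = 6(1−p) → p = 6/8 = 3/4.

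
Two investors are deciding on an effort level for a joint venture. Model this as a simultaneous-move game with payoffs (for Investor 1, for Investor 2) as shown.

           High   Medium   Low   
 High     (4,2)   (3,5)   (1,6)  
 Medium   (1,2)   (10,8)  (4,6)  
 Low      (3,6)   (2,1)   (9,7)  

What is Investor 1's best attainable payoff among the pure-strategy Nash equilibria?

10

Both Medium is a pure NE (Investor 1: 10 ≥ 3; Investor 2: 8 ≥ 6). Investor 1 gets 10.
Both Low is a pure NE (Investor 1: 9 ≥ 4; Investor 2: 7 ≥ 6). Investor 1 gets 9.
Every other cell has a profitable deviation for at least one player. Highest of {10, 9} is 10.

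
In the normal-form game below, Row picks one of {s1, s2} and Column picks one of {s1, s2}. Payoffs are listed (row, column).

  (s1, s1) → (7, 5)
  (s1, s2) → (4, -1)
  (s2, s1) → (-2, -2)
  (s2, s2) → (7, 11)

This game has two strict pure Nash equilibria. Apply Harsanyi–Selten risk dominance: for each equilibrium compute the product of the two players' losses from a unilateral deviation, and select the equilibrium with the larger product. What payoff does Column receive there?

At both s1: Row loses 7 − (-2) = 9 by deviating; Column loses 5 − (-1) = 6. Product = 9·6 = 54.
At both s2: Row loses 7 − 4 = 3 by deviating; Column loses 11 − (-2) = 13. Product = 3·13 = 39.
54 > 39, so both s1 is risk-dominant. Column's payoff there is 5.

5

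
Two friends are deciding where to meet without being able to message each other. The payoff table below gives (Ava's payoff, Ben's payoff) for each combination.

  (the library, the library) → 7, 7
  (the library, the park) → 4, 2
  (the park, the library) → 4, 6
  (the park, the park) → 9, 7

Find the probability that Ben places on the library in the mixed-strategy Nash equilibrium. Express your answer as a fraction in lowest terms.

Ben's mix q on the library must make Ava indifferent between the library and the park.
Ava's payoff from the library: 7q + 4(1−q). From the park: 4q + 9(1−q).
Set equal: 3q = 5(1−q) → q = 5/8.

5/8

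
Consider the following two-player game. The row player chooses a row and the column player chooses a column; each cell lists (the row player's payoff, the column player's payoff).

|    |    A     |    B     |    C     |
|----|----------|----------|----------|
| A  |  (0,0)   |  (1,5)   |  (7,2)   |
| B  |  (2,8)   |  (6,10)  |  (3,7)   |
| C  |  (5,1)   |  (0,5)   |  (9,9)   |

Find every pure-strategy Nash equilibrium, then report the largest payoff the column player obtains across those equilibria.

10

Both B is a pure NE (the row player: 6 ≥ 1; the column player: 10 ≥ 8). The column player gets 10.
Both C is a pure NE (the row player: 9 ≥ 7; the column player: 9 ≥ 5). The column player gets 9.
Every other cell has a profitable deviation for at least one player. Highest of {10, 9} is 10.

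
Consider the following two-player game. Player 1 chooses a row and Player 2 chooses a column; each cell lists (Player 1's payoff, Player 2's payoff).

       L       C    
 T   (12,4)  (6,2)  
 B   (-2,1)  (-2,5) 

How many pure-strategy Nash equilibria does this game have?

(T, L): Player 1 gets 12 (best alternative -2); Player 2 gets 4 (best alternative 2). Neither deviates — NE.
(B, C) is not a NE: Player 1 would switch to T (6 > -2).
No other cell survives both best-response checks, so there is 1 pure NE.

1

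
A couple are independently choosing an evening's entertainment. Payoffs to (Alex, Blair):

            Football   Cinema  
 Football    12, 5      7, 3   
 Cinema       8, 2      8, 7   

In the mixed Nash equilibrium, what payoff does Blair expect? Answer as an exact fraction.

Alex mixes with probability p on Football, chosen so Blair is indifferent: 5p + 2(1−p) = 3p + 7(1−p) gives p = 5/7.
Blair's expected payoff is 5·5/7 + 2·2/7 = 29/7.

29/7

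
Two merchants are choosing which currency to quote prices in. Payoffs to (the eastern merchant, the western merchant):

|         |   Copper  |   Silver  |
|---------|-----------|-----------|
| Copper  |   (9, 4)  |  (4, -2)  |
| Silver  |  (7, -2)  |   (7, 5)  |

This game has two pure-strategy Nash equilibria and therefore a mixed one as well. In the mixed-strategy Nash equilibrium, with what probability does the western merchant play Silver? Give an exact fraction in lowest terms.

The western merchant's mix q on Copper must make the eastern merchant indifferent between Copper and Silver.
The eastern merchant's payoff from Copper: 9q + 4(1−q). From Silver: 7q + 7(1−q).
Set equal: 2q = 3(1−q) → q = 3/5.
Probability on Silver is 1 − 3/5 = 2/5.

2/5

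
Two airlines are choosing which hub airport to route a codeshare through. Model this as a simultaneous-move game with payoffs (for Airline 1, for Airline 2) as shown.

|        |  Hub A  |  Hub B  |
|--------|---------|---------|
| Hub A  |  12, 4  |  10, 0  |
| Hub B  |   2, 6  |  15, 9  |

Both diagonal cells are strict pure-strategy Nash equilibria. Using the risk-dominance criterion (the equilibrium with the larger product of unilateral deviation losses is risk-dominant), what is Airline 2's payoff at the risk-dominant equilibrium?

At both Hub A: Airline 1 loses 12 − 2 = 10 by deviating; Airline 2 loses 4 − 0 = 4. Product = 10·4 = 40.
At both Hub B: Airline 1 loses 15 − 10 = 5 by deviating; Airline 2 loses 9 − 6 = 3. Product = 5·3 = 15.
40 > 15, so both Hub A is risk-dominant. Airline 2's payoff there is 4.

4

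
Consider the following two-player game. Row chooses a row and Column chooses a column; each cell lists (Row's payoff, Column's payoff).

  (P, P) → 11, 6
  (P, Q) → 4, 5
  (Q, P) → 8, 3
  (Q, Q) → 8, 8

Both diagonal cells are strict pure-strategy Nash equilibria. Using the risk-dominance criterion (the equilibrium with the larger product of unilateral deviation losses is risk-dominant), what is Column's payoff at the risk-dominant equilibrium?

At both P: Row loses 11 − 8 = 3 by deviating; Column loses 6 − 5 = 1. Product = 3·1 = 3.
At both Q: Row loses 8 − 4 = 4 by deviating; Column loses 8 − 3 = 5. Product = 4·5 = 20.
20 > 3, so both Q is risk-dominant. Column's payoff there is 8.

8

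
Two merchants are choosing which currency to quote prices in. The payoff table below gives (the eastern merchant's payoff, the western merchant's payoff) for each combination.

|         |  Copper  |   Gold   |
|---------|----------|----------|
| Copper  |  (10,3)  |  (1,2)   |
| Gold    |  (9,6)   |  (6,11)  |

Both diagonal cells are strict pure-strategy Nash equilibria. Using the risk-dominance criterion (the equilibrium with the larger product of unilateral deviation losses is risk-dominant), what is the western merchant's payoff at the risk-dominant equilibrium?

11

At both Copper: the eastern merchant loses 10 − 9 = 1 by deviating; the western merchant loses 3 − 2 = 1. Product = 1·1 = 1.
At both Gold: the eastern merchant loses 6 − 1 = 5 by deviating; the western merchant loses 11 − 6 = 5. Product = 5·5 = 25.
25 > 1, so both Gold is risk-dominant. The western merchant's payoff there is 11.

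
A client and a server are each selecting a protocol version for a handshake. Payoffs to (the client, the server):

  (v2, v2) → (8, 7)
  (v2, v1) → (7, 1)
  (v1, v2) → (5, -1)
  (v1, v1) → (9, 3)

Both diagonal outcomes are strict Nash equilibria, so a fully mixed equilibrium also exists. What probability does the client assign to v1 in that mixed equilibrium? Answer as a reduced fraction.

The client's mix p on v2 must make the server indifferent between v2 and v1.
The server's payoff from v2: 7p + (-1)(1−p). From v1: 1p + 3(1−p).
Set equal: 6p = 4(1−p) → p = 4/10 = 2/5.
Probability on v1 is 1 − 2/5 = 3/5.

3/5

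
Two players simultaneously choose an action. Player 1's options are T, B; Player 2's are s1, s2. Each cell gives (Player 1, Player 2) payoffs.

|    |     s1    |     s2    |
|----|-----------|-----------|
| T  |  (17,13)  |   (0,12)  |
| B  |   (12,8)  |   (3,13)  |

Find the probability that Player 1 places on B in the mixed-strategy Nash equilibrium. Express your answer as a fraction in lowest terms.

1/6

Player 1's mix p on T must make Player 2 indifferent between s1 and s2.
Player 2's payoff from s1: 13p + 8(1−p). From s2: 12p + 13(1−p).
Set equal: 1p = 5(1−p) → p = 5/6.
Probability on B is 1 − 5/6 = 1/6.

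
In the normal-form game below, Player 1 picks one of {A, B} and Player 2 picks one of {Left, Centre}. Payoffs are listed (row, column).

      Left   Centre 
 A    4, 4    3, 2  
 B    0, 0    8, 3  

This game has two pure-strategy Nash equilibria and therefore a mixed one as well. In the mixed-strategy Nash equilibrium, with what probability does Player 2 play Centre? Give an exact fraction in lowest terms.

4/9

Player 2's mix q on Left must make Player 1 indifferent between A and B.
Player 1's payoff from A: 4q + 3(1−q). From B: 0q + 8(1−q).
Set equal: 4q = 5(1−q) → q = 5/9.
Probability on Centre is 1 − 5/9 = 4/9.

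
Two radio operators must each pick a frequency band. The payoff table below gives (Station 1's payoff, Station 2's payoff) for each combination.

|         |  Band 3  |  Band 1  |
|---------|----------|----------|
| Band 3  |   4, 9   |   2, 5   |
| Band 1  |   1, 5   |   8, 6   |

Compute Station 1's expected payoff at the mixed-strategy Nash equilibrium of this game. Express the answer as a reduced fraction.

10/3

Station 2 mixes with probability q on Band 3, chosen so Station 1 is indifferent: 4q + 2(1−q) = 1q + 8(1−q) gives q = 2/3.
Station 1's expected payoff (from either row, since indifferent) is 4·2/3 + 2·1/3 = 10/3.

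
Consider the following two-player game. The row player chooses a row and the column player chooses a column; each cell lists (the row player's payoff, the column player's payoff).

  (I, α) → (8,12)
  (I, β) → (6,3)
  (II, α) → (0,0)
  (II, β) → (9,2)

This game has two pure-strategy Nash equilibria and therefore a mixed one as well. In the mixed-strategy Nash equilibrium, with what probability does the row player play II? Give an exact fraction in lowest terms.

9/11

The row player's mix p on I must make the column player indifferent between α and β.
The column player's payoff from α: 12p + 0(1−p). From β: 3p + 2(1−p).
Set equal: 9p = 2(1−p) → p = 2/11.
Probability on II is 1 − 2/11 = 9/11.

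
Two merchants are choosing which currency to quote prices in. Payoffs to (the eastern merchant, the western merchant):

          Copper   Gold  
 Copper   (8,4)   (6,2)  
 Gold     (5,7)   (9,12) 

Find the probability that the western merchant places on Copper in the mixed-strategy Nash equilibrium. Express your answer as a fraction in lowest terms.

The western merchant's mix q on Copper must make the eastern merchant indifferent between Copper and Gold.
The eastern merchant's payoff from Copper: 8q + 6(1−q). From Gold: 5q + 9(1−q).
Set equal: 3q = 3(1−q) → q = 3/6 = 1/2.

1/2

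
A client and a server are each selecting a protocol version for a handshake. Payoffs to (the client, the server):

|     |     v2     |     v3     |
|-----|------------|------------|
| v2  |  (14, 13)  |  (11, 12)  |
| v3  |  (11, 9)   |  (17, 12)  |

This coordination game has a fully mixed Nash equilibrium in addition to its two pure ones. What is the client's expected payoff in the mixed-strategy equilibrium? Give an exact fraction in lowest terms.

The server mixes with probability q on v2, chosen so the client is indifferent: 14q + 11(1−q) = 11q + 17(1−q) gives q = 2/3.
The client's expected payoff (from either row, since indifferent) is 14·2/3 + 11·1/3 = 13.

13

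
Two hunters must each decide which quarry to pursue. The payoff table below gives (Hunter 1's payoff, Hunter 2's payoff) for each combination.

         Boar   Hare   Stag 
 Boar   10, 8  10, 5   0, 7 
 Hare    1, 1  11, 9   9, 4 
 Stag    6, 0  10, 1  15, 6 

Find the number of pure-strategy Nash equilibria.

Both Boar: Hunter 1 gets 10 (best alternative 6); Hunter 2 gets 8 (best alternative 7). Neither deviates — NE.
Both Hare: Hunter 1 gets 11 (best alternative 10); Hunter 2 gets 9 (best alternative 4). Neither deviates — NE.
Both Stag: Hunter 1 gets 15 (best alternative 9); Hunter 2 gets 6 (best alternative 1). Neither deviates — NE.
(Hare, Stag) is not a NE: Hunter 1 would switch to Stag (15 > 9).
No other cell survives both best-response checks, so there are 3 pure NE.

3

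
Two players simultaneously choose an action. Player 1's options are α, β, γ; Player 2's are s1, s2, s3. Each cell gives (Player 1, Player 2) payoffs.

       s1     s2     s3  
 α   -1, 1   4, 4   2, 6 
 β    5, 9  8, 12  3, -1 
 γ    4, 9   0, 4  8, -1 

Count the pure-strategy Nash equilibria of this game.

1

(β, s2): Player 1 gets 8 (best alternative 4); Player 2 gets 12 (best alternative 9). Neither deviates — NE.
(α, s1) is not a NE: Player 1 would switch to β (5 > -1).
No other cell survives both best-response checks, so there is 1 pure NE.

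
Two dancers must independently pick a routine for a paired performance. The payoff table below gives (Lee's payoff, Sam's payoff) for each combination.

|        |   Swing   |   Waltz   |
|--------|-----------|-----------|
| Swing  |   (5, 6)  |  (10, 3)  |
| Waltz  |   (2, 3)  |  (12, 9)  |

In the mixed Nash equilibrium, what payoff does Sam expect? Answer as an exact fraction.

5

Lee mixes with probability p on Swing, chosen so Sam is indifferent: 6p + 3(1−p) = 3p + 9(1−p) gives p = 2/3.
Sam's expected payoff is 6·2/3 + 3·1/3 = 5.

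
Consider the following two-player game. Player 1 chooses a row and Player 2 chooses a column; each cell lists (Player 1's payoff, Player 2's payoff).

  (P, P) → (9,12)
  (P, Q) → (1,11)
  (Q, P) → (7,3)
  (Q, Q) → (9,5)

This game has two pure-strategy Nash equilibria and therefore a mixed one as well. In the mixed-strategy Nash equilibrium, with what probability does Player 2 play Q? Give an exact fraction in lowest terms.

1/5

Player 2's mix q on P must make Player 1 indifferent between P and Q.
Player 1's payoff from P: 9q + 1(1−q). From Q: 7q + 9(1−q).
Set equal: 2q = 8(1−q) → q = 8/10 = 4/5.
Probability on Q is 1 − 4/5 = 1/5.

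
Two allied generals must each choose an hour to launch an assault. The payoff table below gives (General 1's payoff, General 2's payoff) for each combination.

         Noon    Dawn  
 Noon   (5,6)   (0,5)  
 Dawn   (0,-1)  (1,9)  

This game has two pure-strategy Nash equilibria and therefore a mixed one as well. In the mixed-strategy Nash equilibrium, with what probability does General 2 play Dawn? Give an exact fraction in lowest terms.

5/6

General 2's mix q on Noon must make General 1 indifferent between Noon and Dawn.
General 1's payoff from Noon: 5q + 0(1−q). From Dawn: 0q + 1(1−q).
Set equal: 5q = 1(1−q) → q = 1/6.
Probability on Dawn is 1 − 1/6 = 5/6.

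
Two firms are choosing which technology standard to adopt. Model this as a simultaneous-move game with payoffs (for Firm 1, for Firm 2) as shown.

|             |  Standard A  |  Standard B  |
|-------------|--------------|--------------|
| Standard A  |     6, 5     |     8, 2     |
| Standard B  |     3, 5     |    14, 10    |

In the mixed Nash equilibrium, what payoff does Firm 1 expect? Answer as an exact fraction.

Firm 2 mixes with probability q on Standard A, chosen so Firm 1 is indifferent: 6q + 8(1−q) = 3q + 14(1−q) gives q = 2/3.
Firm 1's expected payoff (from either row, since indifferent) is 6·2/3 + 8·1/3 = 20/3.

20/3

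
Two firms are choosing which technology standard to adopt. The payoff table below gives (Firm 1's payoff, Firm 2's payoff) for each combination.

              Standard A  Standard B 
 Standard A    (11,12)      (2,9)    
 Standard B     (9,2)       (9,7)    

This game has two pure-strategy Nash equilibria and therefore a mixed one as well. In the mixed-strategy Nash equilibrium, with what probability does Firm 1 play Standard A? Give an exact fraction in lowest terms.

5/8

Firm 1's mix p on Standard A must make Firm 2 indifferent between Standard A and Standard B.
Firm 2's payoff from Standard A: 12p + 2(1−p). From Standard B: 9p + 7(1−p).
Set equal: 3p = 5(1−p) → p = 5/8.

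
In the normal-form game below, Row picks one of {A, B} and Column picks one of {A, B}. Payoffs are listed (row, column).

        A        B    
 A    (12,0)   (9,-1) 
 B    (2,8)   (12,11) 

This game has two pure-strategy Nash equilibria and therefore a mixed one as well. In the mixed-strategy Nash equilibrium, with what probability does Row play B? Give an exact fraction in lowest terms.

Row's mix p on A must make Column indifferent between A and B.
Column's payoff from A: 0p + 8(1−p). From B: (-1)p + 11(1−p).
Set equal: 1p = 3(1−p) → p = 3/4.
Probability on B is 1 − 3/4 = 1/4.

1/4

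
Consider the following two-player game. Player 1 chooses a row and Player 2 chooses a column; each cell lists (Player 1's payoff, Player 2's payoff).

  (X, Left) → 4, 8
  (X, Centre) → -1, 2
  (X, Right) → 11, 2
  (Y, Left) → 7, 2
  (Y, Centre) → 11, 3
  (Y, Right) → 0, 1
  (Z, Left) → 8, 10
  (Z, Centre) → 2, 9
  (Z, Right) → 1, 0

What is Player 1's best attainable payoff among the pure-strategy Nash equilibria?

(Y, Centre) is a pure NE (Player 1: 11 ≥ 2; Player 2: 3 ≥ 2). Player 1 gets 11.
(Z, Left) is a pure NE (Player 1: 8 ≥ 7; Player 2: 10 ≥ 9). Player 1 gets 8.
Every other cell has a profitable deviation for at least one player. Highest of {11, 8} is 11.

11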